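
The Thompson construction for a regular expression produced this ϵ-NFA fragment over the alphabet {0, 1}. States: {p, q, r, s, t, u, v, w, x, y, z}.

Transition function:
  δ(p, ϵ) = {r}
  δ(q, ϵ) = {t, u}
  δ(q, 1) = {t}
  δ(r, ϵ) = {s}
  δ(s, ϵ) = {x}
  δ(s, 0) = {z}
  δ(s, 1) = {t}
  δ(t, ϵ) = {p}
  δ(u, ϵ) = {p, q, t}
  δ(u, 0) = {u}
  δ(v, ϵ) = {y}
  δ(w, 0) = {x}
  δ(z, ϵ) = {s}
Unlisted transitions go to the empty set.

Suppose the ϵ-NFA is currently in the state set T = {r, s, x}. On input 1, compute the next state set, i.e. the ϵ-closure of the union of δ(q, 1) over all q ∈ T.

{p, r, s, t, x}

s on 1 → {t}.
No 1-transition from r, x.
Union after reading 1: {t}.
Now take the ϵ-closure:
From t via ϵ: add p.
From p via ϵ: add r.
From r via ϵ: add s.
From s via ϵ: add x.
No new states can be added; the closed set is {p, r, s, t, x}.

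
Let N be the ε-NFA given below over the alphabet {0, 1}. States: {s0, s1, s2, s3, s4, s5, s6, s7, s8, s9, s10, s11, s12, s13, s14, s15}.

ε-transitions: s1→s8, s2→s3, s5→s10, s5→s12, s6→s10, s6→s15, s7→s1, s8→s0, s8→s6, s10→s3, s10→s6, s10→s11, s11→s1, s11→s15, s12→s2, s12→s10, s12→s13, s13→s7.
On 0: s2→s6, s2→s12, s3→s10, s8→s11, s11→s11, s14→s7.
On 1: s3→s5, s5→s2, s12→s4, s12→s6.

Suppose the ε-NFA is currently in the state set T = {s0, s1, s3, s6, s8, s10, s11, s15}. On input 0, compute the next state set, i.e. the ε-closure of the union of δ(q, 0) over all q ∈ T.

s3 on 0 → {s10}.
s8 on 0 → {s11}.
s11 on 0 → {s11}.
No 0-transition from s0, s1, s6, s10, s15.
Union after reading 0: {s10, s11}.
Now take the ε-closure:
From s10 via ε: add s3, s6.
From s11 via ε: add s1, s15.
From s1 via ε: add s8.
From s8 via ε: add s0.
No new states can be added; the closed set is {s0, s1, s3, s6, s8, s10, s11, s15}.

{s0, s1, s3, s6, s8, s10, s11, s15}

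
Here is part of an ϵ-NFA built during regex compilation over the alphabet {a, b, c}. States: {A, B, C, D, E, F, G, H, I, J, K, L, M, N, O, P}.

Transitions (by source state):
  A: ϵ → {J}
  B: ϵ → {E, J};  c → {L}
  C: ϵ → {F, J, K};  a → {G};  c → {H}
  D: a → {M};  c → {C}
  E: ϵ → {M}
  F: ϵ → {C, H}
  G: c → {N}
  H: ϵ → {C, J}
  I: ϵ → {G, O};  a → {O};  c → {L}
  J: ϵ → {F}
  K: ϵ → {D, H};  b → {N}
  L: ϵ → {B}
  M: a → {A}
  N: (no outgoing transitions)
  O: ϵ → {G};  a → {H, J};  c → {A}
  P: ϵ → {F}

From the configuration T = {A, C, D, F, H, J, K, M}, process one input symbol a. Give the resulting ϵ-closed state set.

{A, C, D, F, G, H, J, K, M}

C on a → {G}.
D on a → {M}.
M on a → {A}.
No a-transition from A, F, H, J, K.
Union after reading a: {A, G, M}.
Now take the ϵ-closure:
From A via ϵ: add J.
From J via ϵ: add F.
From F via ϵ: add C, H.
From C via ϵ: add K.
From K via ϵ: add D.
No new states can be added; the closed set is {A, C, D, F, G, H, J, K, M}.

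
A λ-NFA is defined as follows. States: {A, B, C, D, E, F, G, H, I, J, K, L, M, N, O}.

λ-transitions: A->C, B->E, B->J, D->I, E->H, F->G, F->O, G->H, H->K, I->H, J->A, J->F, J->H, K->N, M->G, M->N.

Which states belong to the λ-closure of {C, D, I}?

{C, D, H, I, K, N}

Start with {C, D, I}.
From I via λ: add H.
From H via λ: add K.
From K via λ: add N.
No new states can be added; the closed set is {C, D, H, I, K, N}.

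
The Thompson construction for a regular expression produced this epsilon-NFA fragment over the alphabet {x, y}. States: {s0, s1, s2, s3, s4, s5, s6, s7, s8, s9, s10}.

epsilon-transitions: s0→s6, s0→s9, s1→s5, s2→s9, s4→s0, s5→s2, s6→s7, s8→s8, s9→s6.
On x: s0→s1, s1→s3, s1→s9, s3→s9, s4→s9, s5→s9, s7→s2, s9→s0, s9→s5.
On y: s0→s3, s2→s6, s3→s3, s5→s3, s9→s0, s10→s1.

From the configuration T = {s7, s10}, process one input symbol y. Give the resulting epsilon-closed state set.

{s1, s2, s5, s6, s7, s9}

s10 on y → {s1}.
No y-transition from s7.
Union after reading y: {s1}.
Now take the epsilon-closure:
From s1 via epsilon: add s5.
From s5 via epsilon: add s2.
From s2 via epsilon: add s9.
From s9 via epsilon: add s6.
From s6 via epsilon: add s7.
No new states can be added; the closed set is {s1, s2, s5, s6, s7, s9}.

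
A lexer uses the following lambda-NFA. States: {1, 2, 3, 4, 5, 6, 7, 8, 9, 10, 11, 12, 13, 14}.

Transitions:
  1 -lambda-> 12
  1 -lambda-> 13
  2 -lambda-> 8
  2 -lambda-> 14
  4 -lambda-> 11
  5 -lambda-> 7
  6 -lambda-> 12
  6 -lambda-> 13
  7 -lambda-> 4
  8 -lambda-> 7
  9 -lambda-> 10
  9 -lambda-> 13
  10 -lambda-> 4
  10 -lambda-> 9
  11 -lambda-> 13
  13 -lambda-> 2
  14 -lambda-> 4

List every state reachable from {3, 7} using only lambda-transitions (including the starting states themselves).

Start with {3, 7}.
From 7 via lambda: add 4.
From 4 via lambda: add 11.
From 11 via lambda: add 13.
From 13 via lambda: add 2.
From 2 via lambda: add 8, 14.
No new states can be added; the closed set is {2, 3, 4, 7, 8, 11, 13, 14}.

{2, 3, 4, 7, 8, 11, 13, 14}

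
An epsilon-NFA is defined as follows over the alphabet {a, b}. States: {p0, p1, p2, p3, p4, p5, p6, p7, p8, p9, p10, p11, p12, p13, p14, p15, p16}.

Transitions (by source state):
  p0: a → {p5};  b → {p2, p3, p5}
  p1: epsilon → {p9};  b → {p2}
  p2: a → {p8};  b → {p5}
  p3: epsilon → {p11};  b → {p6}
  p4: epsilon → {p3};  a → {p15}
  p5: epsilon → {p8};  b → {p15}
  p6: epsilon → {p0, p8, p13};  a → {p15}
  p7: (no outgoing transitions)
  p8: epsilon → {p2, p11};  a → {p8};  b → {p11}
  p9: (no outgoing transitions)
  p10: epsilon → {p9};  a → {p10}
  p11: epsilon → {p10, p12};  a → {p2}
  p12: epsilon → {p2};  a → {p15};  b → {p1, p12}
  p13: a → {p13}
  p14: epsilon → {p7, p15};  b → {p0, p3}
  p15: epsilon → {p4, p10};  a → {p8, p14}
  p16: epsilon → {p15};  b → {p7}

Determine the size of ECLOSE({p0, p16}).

Start with {p0, p16}.
From p16 via epsilon: add p15.
From p15 via epsilon: add p4, p10.
From p4 via epsilon: add p3.
From p10 via epsilon: add p9.
From p3 via epsilon: add p11.
From p11 via epsilon: add p12.
From p12 via epsilon: add p2.
epsilon-closure = {p0, p2, p3, p4, p9, p10, p11, p12, p15, p16}, which has 10 states.

10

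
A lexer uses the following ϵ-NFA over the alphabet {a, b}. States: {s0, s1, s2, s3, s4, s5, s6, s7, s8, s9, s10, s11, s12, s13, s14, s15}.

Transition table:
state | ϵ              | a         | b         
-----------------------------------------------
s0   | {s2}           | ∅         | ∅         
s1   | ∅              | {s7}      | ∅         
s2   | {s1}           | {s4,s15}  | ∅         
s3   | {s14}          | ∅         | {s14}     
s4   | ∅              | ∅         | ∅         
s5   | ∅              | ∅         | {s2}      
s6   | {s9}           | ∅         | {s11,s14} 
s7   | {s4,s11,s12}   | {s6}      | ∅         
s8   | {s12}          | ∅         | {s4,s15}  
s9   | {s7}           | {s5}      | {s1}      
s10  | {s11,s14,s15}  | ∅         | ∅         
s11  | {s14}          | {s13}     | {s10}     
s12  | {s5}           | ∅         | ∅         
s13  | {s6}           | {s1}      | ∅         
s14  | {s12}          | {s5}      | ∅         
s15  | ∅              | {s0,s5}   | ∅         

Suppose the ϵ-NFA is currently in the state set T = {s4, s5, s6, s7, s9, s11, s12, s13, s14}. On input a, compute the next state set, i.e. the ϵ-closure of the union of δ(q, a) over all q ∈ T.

{s1, s4, s5, s6, s7, s9, s11, s12, s13, s14}

s7 on a → {s6}.
s9 on a → {s5}.
s11 on a → {s13}.
s13 on a → {s1}.
s14 on a → {s5}.
No a-transition from s4, s5, s6, s12.
Union after reading a: {s1, s5, s6, s13}.
Now take the ϵ-closure:
From s6 via ϵ: add s9.
From s9 via ϵ: add s7.
From s7 via ϵ: add s4, s11, s12.
From s11 via ϵ: add s14.
No new states can be added; the closed set is {s1, s4, s5, s6, s7, s9, s11, s12, s13, s14}.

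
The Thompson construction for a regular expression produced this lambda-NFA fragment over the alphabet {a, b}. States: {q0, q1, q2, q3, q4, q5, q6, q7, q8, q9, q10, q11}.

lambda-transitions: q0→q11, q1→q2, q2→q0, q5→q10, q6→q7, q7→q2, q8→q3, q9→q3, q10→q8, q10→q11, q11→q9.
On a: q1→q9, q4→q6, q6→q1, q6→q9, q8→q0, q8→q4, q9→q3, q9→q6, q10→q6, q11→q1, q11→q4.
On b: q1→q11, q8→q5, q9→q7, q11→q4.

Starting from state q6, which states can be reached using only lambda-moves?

Start with {q6}.
From q6 via lambda: add q7.
From q7 via lambda: add q2.
From q2 via lambda: add q0.
From q0 via lambda: add q11.
From q11 via lambda: add q9.
From q9 via lambda: add q3.
No new states can be added; the closed set is {q0, q2, q3, q6, q7, q9, q11}.

{q0, q2, q3, q6, q7, q9, q11}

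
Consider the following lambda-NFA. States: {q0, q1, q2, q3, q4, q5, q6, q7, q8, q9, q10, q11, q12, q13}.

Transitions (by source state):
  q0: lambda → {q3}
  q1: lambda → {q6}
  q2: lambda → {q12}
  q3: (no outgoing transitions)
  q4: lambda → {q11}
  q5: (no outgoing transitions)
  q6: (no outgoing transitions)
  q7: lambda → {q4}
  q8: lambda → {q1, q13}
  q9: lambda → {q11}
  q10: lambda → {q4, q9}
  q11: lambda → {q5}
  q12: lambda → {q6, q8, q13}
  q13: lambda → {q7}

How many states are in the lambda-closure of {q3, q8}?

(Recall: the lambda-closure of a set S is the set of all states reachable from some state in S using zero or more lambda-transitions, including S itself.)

9

Start with {q3, q8}.
From q8 via lambda: add q1, q13.
From q1 via lambda: add q6.
From q13 via lambda: add q7.
From q7 via lambda: add q4.
From q4 via lambda: add q11.
From q11 via lambda: add q5.
lambda-closure = {q1, q3, q4, q5, q6, q7, q8, q11, q13}, which has 9 states.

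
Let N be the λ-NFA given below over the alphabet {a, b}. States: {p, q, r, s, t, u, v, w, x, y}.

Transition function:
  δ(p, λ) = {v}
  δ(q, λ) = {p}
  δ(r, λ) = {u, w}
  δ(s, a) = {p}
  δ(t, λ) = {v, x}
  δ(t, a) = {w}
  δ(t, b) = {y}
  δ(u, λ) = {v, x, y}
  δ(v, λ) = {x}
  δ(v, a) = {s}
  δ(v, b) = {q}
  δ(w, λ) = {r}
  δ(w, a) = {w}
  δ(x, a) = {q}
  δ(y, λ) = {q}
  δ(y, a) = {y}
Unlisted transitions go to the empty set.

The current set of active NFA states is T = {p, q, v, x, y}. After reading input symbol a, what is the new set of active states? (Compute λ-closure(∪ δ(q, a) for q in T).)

{p, q, s, v, x, y}

v on a → {s}.
x on a → {q}.
y on a → {y}.
No a-transition from p, q.
Union after reading a: {q, s, y}.
Now take the λ-closure:
From q via λ: add p.
From p via λ: add v.
From v via λ: add x.
No new states can be added; the closed set is {p, q, s, v, x, y}.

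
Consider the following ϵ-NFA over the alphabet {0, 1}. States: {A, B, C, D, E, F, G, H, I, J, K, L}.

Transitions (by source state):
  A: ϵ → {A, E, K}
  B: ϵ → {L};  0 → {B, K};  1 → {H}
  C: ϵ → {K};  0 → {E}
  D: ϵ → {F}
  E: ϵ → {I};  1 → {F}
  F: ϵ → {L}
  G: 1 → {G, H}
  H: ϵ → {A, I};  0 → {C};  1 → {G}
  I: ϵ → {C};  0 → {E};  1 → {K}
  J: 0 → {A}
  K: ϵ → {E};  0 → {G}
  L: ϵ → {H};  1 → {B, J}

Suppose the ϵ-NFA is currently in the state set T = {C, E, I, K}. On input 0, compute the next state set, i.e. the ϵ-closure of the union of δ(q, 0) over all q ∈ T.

C on 0 → {E}.
I on 0 → {E}.
K on 0 → {G}.
No 0-transition from E.
Union after reading 0: {E, G}.
Now take the ϵ-closure:
From E via ϵ: add I.
From I via ϵ: add C.
From C via ϵ: add K.
No new states can be added; the closed set is {C, E, G, I, K}.

{C, E, G, I, K}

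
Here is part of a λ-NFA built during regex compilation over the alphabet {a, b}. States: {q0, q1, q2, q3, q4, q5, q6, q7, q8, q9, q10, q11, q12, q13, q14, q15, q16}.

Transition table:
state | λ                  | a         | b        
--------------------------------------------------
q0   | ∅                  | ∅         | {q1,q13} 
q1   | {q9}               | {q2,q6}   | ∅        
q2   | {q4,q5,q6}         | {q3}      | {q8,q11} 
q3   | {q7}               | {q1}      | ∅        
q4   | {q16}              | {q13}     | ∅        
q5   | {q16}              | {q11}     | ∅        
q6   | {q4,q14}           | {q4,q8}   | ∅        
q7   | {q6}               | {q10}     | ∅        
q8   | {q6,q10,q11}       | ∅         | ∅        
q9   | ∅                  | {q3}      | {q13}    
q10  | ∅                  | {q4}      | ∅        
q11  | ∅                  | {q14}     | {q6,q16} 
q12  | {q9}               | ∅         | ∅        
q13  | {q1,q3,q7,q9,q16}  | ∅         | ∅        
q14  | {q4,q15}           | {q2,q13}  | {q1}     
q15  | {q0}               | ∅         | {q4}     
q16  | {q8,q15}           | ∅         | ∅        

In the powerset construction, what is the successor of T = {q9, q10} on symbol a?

{q0, q3, q4, q6, q7, q8, q10, q11, q14, q15, q16}

q9 on a → {q3}.
q10 on a → {q4}.
Union after reading a: {q3, q4}.
Now take the λ-closure:
From q3 via λ: add q7.
From q4 via λ: add q16.
From q7 via λ: add q6.
From q16 via λ: add q8, q15.
From q6 via λ: add q14.
From q8 via λ: add q10, q11.
From q15 via λ: add q0.
No new states can be added; the closed set is {q0, q3, q4, q6, q7, q8, q10, q11, q14, q15, q16}.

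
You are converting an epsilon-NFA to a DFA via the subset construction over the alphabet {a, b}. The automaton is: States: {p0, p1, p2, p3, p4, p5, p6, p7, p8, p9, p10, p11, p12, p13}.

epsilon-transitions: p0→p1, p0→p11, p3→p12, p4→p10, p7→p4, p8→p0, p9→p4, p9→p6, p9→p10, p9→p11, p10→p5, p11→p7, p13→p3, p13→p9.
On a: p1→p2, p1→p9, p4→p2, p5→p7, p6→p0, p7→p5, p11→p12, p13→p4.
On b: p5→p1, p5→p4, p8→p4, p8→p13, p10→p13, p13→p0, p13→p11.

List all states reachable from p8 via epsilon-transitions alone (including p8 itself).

{p0, p1, p4, p5, p7, p8, p10, p11}

Start with {p8}.
From p8 via epsilon: add p0.
From p0 via epsilon: add p1, p11.
From p11 via epsilon: add p7.
From p7 via epsilon: add p4.
From p4 via epsilon: add p10.
From p10 via epsilon: add p5.
No new states can be added; the closed set is {p0, p1, p4, p5, p7, p8, p10, p11}.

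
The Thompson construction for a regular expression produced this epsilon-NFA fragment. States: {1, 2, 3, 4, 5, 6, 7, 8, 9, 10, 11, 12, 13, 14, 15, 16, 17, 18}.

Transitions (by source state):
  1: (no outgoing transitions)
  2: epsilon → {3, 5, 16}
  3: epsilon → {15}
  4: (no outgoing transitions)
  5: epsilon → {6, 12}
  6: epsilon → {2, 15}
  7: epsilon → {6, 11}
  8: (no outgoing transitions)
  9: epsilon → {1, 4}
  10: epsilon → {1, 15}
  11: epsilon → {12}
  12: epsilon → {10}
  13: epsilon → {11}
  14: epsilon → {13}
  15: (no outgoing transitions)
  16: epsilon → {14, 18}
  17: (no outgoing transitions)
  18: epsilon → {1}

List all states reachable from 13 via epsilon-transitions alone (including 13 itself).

Start with {13}.
From 13 via epsilon: add 11.
From 11 via epsilon: add 12.
From 12 via epsilon: add 10.
From 10 via epsilon: add 1, 15.
No new states can be added; the closed set is {1, 10, 11, 12, 13, 15}.

{1, 10, 11, 12, 13, 15}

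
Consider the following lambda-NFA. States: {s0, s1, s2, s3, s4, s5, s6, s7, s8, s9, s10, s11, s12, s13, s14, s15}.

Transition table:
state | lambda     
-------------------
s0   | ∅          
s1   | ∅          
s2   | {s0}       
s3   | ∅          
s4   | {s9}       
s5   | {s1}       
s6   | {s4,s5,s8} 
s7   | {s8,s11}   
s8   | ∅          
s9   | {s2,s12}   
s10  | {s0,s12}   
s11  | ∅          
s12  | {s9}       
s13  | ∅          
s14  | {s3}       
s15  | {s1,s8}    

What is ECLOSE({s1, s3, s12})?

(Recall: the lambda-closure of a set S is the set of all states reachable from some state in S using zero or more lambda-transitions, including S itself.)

Start with {s1, s3, s12}.
From s12 via lambda: add s9.
From s9 via lambda: add s2.
From s2 via lambda: add s0.
No new states can be added; the closed set is {s0, s1, s2, s3, s9, s12}.

{s0, s1, s2, s3, s9, s12}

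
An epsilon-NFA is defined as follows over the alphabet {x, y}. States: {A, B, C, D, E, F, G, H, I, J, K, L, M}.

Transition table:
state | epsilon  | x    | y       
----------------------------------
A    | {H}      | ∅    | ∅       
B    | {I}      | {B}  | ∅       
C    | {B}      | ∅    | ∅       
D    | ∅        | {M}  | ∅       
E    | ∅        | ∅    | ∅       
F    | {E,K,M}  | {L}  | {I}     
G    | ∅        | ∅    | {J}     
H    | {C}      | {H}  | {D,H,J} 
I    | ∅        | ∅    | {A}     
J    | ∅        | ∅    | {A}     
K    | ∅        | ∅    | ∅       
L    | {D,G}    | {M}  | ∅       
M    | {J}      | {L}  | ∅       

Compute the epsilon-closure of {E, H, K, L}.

{B, C, D, E, G, H, I, K, L}

Start with {E, H, K, L}.
From H via epsilon: add C.
From L via epsilon: add D, G.
From C via epsilon: add B.
From B via epsilon: add I.
No new states can be added; the closed set is {B, C, D, E, G, H, I, K, L}.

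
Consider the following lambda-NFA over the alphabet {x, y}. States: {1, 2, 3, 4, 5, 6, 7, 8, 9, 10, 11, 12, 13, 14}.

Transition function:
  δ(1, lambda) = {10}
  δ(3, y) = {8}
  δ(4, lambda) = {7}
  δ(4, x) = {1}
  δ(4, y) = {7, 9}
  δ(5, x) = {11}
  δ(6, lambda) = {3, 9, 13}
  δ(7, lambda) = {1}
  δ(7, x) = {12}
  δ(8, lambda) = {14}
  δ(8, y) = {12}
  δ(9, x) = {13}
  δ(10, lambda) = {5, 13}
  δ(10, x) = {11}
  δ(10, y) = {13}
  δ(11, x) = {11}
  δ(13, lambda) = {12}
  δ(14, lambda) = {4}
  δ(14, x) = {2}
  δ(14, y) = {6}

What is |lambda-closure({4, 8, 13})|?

Start with {4, 8, 13}.
From 4 via lambda: add 7.
From 8 via lambda: add 14.
From 13 via lambda: add 12.
From 7 via lambda: add 1.
From 1 via lambda: add 10.
From 10 via lambda: add 5.
lambda-closure = {1, 4, 5, 7, 8, 10, 12, 13, 14}, which has 9 states.

9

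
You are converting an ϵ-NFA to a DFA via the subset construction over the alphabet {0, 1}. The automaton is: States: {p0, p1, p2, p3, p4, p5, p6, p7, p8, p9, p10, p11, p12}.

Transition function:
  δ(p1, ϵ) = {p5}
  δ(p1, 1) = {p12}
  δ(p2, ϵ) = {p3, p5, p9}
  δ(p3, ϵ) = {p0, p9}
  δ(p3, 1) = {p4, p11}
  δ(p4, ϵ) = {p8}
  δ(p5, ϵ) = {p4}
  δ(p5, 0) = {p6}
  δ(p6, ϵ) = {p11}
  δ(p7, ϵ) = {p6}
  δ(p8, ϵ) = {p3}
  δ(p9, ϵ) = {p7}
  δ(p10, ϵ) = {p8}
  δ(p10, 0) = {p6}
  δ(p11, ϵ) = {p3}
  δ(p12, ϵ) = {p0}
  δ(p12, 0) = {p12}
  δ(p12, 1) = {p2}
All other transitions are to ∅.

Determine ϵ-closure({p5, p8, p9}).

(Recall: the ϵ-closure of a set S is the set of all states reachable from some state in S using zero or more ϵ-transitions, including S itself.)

Start with {p5, p8, p9}.
From p5 via ϵ: add p4.
From p8 via ϵ: add p3.
From p9 via ϵ: add p7.
From p3 via ϵ: add p0.
From p7 via ϵ: add p6.
From p6 via ϵ: add p11.
No new states can be added; the closed set is {p0, p3, p4, p5, p6, p7, p8, p9, p11}.

{p0, p3, p4, p5, p6, p7, p8, p9, p11}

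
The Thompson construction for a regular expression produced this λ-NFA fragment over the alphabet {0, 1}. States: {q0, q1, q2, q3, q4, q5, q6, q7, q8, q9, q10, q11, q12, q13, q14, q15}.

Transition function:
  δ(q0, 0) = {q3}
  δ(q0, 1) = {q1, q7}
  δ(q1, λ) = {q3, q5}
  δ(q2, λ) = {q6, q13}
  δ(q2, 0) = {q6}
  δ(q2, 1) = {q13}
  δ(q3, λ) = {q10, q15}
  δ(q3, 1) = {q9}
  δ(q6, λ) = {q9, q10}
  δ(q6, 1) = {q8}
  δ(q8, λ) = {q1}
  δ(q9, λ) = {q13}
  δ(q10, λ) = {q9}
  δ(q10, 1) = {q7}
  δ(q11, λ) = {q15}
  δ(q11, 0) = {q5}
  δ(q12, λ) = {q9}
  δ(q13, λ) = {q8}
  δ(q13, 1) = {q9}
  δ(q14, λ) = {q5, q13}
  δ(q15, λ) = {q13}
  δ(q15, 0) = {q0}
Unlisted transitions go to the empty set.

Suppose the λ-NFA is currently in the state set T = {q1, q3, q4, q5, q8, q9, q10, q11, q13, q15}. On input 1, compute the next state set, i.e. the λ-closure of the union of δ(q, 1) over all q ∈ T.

{q1, q3, q5, q7, q8, q9, q10, q13, q15}

q3 on 1 → {q9}.
q10 on 1 → {q7}.
q13 on 1 → {q9}.
No 1-transition from q1, q4, q5, q8, q9, q11, q15.
Union after reading 1: {q7, q9}.
Now take the λ-closure:
From q9 via λ: add q13.
From q13 via λ: add q8.
From q8 via λ: add q1.
From q1 via λ: add q3, q5.
From q3 via λ: add q10, q15.
No new states can be added; the closed set is {q1, q3, q5, q7, q8, q9, q10, q13, q15}.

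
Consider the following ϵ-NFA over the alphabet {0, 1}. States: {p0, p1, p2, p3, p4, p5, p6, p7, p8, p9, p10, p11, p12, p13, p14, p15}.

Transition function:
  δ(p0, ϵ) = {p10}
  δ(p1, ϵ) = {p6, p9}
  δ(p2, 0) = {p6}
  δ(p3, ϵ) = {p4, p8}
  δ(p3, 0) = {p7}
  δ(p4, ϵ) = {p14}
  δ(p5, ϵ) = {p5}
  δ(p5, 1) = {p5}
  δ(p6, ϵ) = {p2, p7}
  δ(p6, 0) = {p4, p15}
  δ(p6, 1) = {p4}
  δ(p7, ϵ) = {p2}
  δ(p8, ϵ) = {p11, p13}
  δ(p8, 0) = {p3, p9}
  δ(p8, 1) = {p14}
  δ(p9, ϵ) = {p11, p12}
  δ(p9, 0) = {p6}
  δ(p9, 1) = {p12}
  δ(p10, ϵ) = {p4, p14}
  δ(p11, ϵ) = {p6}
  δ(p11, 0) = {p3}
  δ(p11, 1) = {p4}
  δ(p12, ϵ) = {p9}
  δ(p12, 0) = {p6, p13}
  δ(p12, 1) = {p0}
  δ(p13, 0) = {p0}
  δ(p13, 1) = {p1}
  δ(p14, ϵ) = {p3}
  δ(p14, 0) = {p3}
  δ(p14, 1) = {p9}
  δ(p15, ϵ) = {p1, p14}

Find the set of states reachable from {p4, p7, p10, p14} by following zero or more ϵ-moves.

Start with {p4, p7, p10, p14}.
From p7 via ϵ: add p2.
From p14 via ϵ: add p3.
From p3 via ϵ: add p8.
From p8 via ϵ: add p11, p13.
From p11 via ϵ: add p6.
No new states can be added; the closed set is {p2, p3, p4, p6, p7, p8, p10, p11, p13, p14}.

{p2, p3, p4, p6, p7, p8, p10, p11, p13, p14}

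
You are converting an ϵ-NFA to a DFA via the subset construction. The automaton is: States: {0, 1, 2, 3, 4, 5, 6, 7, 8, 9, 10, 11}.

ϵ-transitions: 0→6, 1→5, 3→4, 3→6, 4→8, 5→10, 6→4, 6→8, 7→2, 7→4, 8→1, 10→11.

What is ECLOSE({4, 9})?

{1, 4, 5, 8, 9, 10, 11}

Start with {4, 9}.
From 4 via ϵ: add 8.
From 8 via ϵ: add 1.
From 1 via ϵ: add 5.
From 5 via ϵ: add 10.
From 10 via ϵ: add 11.
No new states can be added; the closed set is {1, 4, 5, 8, 9, 10, 11}.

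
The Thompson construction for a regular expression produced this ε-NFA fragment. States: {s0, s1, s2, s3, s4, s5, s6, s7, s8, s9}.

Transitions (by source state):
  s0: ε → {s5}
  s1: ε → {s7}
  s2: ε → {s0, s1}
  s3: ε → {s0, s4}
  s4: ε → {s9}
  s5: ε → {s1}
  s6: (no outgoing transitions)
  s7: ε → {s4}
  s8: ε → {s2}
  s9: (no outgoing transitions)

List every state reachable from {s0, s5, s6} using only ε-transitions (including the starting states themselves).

{s0, s1, s4, s5, s6, s7, s9}

Start with {s0, s5, s6}.
From s5 via ε: add s1.
From s1 via ε: add s7.
From s7 via ε: add s4.
From s4 via ε: add s9.
No new states can be added; the closed set is {s0, s1, s4, s5, s6, s7, s9}.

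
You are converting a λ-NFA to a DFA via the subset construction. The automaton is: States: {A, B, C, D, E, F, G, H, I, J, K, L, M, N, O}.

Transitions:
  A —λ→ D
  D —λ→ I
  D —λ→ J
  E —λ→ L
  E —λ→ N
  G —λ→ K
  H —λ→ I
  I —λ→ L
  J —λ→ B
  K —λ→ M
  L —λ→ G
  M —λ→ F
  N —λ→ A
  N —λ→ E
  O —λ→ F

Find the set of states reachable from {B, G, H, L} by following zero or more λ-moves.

Start with {B, G, H, L}.
From G via λ: add K.
From H via λ: add I.
From K via λ: add M.
From M via λ: add F.
No new states can be added; the closed set is {B, F, G, H, I, K, L, M}.

{B, F, G, H, I, K, L, M}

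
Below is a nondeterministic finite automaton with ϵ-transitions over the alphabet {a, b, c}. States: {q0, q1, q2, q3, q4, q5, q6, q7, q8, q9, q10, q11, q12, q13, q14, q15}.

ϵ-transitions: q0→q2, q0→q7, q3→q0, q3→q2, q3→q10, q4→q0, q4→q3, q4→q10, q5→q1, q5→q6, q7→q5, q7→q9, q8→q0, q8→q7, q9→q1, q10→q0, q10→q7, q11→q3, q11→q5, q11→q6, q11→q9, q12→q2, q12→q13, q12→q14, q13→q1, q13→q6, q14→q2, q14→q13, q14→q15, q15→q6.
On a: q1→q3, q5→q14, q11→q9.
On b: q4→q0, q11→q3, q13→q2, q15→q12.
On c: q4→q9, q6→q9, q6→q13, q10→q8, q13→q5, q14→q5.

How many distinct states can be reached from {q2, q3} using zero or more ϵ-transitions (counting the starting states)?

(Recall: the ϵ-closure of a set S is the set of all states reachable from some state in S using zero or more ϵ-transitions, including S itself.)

Start with {q2, q3}.
From q3 via ϵ: add q0, q10.
From q0 via ϵ: add q7.
From q7 via ϵ: add q5, q9.
From q5 via ϵ: add q1, q6.
ϵ-closure = {q0, q1, q2, q3, q5, q6, q7, q9, q10}, which has 9 states.

9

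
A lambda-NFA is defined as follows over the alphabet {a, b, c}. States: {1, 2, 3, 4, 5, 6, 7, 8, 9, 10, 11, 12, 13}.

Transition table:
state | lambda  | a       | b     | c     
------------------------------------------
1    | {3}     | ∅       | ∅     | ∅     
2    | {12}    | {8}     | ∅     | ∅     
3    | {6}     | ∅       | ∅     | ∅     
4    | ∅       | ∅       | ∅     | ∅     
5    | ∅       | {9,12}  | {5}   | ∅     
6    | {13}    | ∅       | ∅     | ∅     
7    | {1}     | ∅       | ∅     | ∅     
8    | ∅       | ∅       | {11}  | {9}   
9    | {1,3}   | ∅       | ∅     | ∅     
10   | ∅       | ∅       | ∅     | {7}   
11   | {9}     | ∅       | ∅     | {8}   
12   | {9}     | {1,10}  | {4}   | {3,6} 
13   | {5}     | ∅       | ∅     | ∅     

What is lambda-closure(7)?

Start with {7}.
From 7 via lambda: add 1.
From 1 via lambda: add 3.
From 3 via lambda: add 6.
From 6 via lambda: add 13.
From 13 via lambda: add 5.
No new states can be added; the closed set is {1, 3, 5, 6, 7, 13}.

{1, 3, 5, 6, 7, 13}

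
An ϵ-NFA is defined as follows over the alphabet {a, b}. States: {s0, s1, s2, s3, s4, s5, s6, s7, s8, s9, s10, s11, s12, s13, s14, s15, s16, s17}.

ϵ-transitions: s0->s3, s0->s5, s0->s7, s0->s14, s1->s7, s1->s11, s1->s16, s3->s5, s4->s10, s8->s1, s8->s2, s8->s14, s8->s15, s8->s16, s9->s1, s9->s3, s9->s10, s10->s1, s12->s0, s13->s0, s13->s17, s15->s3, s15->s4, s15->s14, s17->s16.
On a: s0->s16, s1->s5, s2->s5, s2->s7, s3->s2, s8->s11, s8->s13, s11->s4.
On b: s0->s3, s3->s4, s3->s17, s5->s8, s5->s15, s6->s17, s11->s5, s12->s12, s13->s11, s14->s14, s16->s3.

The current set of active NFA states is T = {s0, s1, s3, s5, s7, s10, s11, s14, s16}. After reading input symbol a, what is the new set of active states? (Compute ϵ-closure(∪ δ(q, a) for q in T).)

s0 on a → {s16}.
s1 on a → {s5}.
s3 on a → {s2}.
s11 on a → {s4}.
No a-transition from s5, s7, s10, s14, s16.
Union after reading a: {s2, s4, s5, s16}.
Now take the ϵ-closure:
From s4 via ϵ: add s10.
From s10 via ϵ: add s1.
From s1 via ϵ: add s7, s11.
No new states can be added; the closed set is {s1, s2, s4, s5, s7, s10, s11, s16}.

{s1, s2, s4, s5, s7, s10, s11, s16}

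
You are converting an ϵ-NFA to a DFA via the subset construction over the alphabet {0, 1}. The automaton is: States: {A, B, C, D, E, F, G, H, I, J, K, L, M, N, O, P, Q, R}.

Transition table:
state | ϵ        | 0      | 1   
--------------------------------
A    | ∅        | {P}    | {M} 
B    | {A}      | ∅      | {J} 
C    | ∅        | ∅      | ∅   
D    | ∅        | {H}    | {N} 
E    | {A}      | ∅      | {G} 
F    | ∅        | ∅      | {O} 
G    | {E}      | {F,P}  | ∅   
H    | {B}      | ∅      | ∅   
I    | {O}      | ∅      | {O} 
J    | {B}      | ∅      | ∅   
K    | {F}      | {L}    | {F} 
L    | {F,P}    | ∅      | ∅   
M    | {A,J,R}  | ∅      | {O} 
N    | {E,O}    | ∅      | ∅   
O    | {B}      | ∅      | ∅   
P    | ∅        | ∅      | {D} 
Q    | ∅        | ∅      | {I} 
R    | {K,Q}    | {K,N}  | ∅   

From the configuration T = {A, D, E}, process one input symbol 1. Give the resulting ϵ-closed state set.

A on 1 → {M}.
D on 1 → {N}.
E on 1 → {G}.
Union after reading 1: {G, M, N}.
Now take the ϵ-closure:
From G via ϵ: add E.
From M via ϵ: add A, J, R.
From N via ϵ: add O.
From J via ϵ: add B.
From R via ϵ: add K, Q.
From K via ϵ: add F.
No new states can be added; the closed set is {A, B, E, F, G, J, K, M, N, O, Q, R}.

{A, B, E, F, G, J, K, M, N, O, Q, R}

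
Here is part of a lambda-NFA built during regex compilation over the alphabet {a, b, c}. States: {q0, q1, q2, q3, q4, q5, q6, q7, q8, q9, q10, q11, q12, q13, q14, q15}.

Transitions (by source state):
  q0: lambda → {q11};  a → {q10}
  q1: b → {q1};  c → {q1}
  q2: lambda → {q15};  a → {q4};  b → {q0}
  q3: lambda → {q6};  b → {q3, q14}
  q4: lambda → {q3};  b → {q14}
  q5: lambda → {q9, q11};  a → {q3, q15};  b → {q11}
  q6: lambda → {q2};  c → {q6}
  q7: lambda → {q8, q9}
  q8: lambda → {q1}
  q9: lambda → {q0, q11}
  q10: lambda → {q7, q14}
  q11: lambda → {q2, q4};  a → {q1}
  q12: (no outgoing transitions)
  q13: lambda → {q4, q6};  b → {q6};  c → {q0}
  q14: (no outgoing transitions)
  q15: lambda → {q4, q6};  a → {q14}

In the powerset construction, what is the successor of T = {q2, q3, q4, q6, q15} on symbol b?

{q0, q2, q3, q4, q6, q11, q14, q15}

q2 on b → {q0}.
q3 on b → {q3, q14}.
q4 on b → {q14}.
No b-transition from q6, q15.
Union after reading b: {q0, q3, q14}.
Now take the lambda-closure:
From q0 via lambda: add q11.
From q3 via lambda: add q6.
From q6 via lambda: add q2.
From q11 via lambda: add q4.
From q2 via lambda: add q15.
No new states can be added; the closed set is {q0, q2, q3, q4, q6, q11, q14, q15}.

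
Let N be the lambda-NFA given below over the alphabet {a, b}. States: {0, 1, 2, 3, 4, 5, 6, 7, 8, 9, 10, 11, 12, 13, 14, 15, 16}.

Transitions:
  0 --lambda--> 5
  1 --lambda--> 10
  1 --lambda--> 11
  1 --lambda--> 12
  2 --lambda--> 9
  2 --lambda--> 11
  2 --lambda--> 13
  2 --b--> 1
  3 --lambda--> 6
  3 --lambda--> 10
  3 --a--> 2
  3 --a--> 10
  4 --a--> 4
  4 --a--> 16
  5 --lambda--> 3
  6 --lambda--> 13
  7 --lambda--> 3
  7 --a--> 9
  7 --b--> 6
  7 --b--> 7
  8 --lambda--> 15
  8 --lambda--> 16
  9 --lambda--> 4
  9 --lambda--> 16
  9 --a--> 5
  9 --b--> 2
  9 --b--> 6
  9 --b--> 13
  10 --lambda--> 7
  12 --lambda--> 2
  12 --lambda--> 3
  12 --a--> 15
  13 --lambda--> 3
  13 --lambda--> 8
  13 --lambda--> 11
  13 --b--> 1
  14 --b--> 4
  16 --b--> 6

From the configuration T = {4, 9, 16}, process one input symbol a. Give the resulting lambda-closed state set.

4 on a → {4, 16}.
9 on a → {5}.
No a-transition from 16.
Union after reading a: {4, 5, 16}.
Now take the lambda-closure:
From 5 via lambda: add 3.
From 3 via lambda: add 6, 10.
From 6 via lambda: add 13.
From 10 via lambda: add 7.
From 13 via lambda: add 8, 11.
From 8 via lambda: add 15.
No new states can be added; the closed set is {3, 4, 5, 6, 7, 8, 10, 11, 13, 15, 16}.

{3, 4, 5, 6, 7, 8, 10, 11, 13, 15, 16}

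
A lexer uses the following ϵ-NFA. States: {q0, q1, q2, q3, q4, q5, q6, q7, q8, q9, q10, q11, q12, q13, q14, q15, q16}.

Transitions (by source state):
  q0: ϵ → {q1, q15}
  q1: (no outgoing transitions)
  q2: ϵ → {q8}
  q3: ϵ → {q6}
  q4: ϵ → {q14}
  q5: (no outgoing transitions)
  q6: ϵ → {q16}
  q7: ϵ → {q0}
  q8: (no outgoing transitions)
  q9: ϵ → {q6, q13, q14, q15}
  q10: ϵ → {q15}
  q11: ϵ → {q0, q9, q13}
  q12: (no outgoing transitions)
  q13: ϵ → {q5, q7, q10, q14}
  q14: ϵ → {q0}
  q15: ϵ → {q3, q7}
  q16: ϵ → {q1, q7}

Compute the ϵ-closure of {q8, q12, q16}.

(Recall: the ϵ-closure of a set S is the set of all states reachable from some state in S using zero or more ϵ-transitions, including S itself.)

Start with {q8, q12, q16}.
From q16 via ϵ: add q1, q7.
From q7 via ϵ: add q0.
From q0 via ϵ: add q15.
From q15 via ϵ: add q3.
From q3 via ϵ: add q6.
No new states can be added; the closed set is {q0, q1, q3, q6, q7, q8, q12, q15, q16}.

{q0, q1, q3, q6, q7, q8, q12, q15, q16}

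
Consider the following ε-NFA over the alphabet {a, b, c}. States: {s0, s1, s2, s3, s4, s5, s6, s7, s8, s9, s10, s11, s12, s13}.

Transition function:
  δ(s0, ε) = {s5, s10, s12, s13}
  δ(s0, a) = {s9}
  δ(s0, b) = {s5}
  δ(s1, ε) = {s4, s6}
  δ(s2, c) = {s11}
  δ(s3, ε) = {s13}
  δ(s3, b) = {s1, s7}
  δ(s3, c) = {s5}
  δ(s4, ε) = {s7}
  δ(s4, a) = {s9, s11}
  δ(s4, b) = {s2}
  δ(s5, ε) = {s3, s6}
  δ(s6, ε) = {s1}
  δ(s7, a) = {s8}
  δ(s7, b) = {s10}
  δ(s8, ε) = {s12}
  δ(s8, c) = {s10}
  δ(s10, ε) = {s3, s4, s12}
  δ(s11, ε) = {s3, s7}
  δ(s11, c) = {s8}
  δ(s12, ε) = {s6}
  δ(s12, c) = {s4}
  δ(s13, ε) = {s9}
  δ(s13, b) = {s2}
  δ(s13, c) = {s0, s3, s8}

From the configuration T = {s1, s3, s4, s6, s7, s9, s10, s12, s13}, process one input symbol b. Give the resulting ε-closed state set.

s3 on b → {s1, s7}.
s4 on b → {s2}.
s7 on b → {s10}.
s13 on b → {s2}.
No b-transition from s1, s6, s9, s10, s12.
Union after reading b: {s1, s2, s7, s10}.
Now take the ε-closure:
From s1 via ε: add s4, s6.
From s10 via ε: add s3, s12.
From s3 via ε: add s13.
From s13 via ε: add s9.
No new states can be added; the closed set is {s1, s2, s3, s4, s6, s7, s9, s10, s12, s13}.

{s1, s2, s3, s4, s6, s7, s9, s10, s12, s13}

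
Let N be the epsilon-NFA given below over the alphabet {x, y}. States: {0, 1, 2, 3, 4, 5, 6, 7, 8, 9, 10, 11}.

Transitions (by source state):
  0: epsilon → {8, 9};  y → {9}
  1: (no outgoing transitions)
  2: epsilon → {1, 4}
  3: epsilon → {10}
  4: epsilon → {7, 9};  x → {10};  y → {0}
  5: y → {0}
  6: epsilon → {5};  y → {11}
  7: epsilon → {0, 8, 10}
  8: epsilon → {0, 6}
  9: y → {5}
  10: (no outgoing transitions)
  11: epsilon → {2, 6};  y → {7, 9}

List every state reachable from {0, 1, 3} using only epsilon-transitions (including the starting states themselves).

{0, 1, 3, 5, 6, 8, 9, 10}

Start with {0, 1, 3}.
From 0 via epsilon: add 8, 9.
From 3 via epsilon: add 10.
From 8 via epsilon: add 6.
From 6 via epsilon: add 5.
No new states can be added; the closed set is {0, 1, 3, 5, 6, 8, 9, 10}.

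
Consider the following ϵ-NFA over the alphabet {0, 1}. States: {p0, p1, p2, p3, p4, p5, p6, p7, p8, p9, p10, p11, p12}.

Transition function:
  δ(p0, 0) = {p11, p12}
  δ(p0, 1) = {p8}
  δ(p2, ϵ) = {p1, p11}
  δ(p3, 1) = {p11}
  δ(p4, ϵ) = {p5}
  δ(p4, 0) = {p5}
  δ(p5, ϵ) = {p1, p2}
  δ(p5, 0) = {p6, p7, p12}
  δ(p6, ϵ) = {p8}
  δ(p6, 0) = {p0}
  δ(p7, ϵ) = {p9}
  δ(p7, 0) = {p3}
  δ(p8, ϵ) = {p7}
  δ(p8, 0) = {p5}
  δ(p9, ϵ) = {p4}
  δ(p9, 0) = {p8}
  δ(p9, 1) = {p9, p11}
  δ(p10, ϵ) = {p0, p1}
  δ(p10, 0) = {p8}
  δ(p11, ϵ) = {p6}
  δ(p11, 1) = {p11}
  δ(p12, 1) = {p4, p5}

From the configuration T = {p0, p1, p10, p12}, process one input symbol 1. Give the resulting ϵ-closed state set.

{p1, p2, p4, p5, p6, p7, p8, p9, p11}

p0 on 1 → {p8}.
p12 on 1 → {p4, p5}.
No 1-transition from p1, p10.
Union after reading 1: {p4, p5, p8}.
Now take the ϵ-closure:
From p5 via ϵ: add p1, p2.
From p8 via ϵ: add p7.
From p2 via ϵ: add p11.
From p7 via ϵ: add p9.
From p11 via ϵ: add p6.
No new states can be added; the closed set is {p1, p2, p4, p5, p6, p7, p8, p9, p11}.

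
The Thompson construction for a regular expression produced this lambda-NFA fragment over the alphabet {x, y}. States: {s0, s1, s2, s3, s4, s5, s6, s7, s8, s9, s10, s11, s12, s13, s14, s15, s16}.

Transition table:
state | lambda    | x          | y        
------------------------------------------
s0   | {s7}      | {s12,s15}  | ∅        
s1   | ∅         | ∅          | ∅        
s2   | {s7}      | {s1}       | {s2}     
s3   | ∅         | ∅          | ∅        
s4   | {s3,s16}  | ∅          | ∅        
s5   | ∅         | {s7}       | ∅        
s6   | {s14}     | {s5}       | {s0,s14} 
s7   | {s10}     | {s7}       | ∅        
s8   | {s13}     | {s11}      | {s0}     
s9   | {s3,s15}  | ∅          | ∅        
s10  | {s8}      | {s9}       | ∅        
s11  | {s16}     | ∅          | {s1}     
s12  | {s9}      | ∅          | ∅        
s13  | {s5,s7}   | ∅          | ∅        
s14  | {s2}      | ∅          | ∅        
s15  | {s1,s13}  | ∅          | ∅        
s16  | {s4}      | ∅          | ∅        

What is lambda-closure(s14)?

{s2, s5, s7, s8, s10, s13, s14}

Start with {s14}.
From s14 via lambda: add s2.
From s2 via lambda: add s7.
From s7 via lambda: add s10.
From s10 via lambda: add s8.
From s8 via lambda: add s13.
From s13 via lambda: add s5.
No new states can be added; the closed set is {s2, s5, s7, s8, s10, s13, s14}.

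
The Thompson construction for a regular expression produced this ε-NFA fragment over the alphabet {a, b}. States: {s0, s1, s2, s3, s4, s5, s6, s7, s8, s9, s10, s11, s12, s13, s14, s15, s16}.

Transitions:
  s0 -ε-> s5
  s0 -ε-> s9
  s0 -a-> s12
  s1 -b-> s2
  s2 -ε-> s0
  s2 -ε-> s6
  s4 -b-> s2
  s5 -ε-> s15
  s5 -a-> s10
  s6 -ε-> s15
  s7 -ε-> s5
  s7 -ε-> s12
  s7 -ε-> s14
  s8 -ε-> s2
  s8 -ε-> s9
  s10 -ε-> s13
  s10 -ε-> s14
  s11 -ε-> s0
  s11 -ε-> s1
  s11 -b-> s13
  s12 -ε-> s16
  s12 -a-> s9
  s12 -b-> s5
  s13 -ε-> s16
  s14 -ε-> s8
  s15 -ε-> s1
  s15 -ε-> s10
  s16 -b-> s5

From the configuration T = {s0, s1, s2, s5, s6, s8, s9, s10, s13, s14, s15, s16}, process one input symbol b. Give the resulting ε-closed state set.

{s0, s1, s2, s5, s6, s8, s9, s10, s13, s14, s15, s16}

s1 on b → {s2}.
s16 on b → {s5}.
No b-transition from s0, s2, s5, s6, s8, s9, s10, s13, s14, s15.
Union after reading b: {s2, s5}.
Now take the ε-closure:
From s2 via ε: add s0, s6.
From s5 via ε: add s15.
From s0 via ε: add s9.
From s15 via ε: add s1, s10.
From s10 via ε: add s13, s14.
From s13 via ε: add s16.
From s14 via ε: add s8.
No new states can be added; the closed set is {s0, s1, s2, s5, s6, s8, s9, s10, s13, s14, s15, s16}.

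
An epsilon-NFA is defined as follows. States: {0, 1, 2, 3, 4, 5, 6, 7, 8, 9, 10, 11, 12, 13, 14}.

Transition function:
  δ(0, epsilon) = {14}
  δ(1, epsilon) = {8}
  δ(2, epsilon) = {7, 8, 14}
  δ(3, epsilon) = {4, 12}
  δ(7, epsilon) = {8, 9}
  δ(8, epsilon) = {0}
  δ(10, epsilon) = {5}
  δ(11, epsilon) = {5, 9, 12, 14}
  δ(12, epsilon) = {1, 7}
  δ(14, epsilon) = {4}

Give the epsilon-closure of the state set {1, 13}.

{0, 1, 4, 8, 13, 14}

Start with {1, 13}.
From 1 via epsilon: add 8.
From 8 via epsilon: add 0.
From 0 via epsilon: add 14.
From 14 via epsilon: add 4.
No new states can be added; the closed set is {0, 1, 4, 8, 13, 14}.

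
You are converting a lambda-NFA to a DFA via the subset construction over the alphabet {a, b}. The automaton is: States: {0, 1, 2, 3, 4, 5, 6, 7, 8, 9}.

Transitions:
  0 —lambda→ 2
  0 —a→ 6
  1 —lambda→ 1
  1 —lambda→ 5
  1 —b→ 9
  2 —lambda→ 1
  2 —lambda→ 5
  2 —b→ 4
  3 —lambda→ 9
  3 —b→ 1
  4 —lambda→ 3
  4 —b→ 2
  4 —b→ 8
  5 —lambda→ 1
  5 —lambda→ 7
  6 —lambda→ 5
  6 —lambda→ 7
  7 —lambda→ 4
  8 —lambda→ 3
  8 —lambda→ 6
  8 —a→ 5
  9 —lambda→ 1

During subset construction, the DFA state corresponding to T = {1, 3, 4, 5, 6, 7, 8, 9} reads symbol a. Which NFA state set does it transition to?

8 on a → {5}.
No a-transition from 1, 3, 4, 5, 6, 7, 9.
Union after reading a: {5}.
Now take the lambda-closure:
From 5 via lambda: add 1, 7.
From 7 via lambda: add 4.
From 4 via lambda: add 3.
From 3 via lambda: add 9.
No new states can be added; the closed set is {1, 3, 4, 5, 7, 9}.

{1, 3, 4, 5, 7, 9}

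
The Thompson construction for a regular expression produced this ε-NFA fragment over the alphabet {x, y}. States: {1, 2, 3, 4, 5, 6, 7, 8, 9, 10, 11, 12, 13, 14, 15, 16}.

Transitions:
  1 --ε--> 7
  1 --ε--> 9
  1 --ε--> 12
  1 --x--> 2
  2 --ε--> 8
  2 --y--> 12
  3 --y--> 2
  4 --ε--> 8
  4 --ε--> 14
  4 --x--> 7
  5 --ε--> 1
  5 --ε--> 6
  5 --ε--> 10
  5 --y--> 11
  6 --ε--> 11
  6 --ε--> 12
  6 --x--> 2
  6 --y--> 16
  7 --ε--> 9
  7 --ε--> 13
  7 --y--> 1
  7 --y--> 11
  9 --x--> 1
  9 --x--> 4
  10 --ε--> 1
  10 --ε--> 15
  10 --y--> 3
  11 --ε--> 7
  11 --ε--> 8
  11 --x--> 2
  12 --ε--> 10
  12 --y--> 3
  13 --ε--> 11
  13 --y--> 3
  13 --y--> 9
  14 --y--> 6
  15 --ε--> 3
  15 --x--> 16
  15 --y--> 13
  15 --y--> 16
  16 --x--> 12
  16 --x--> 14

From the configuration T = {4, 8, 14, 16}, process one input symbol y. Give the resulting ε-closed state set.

{1, 3, 6, 7, 8, 9, 10, 11, 12, 13, 15}

14 on y → {6}.
No y-transition from 4, 8, 16.
Union after reading y: {6}.
Now take the ε-closure:
From 6 via ε: add 11, 12.
From 11 via ε: add 7, 8.
From 12 via ε: add 10.
From 7 via ε: add 9, 13.
From 10 via ε: add 1, 15.
From 15 via ε: add 3.
No new states can be added; the closed set is {1, 3, 6, 7, 8, 9, 10, 11, 12, 13, 15}.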